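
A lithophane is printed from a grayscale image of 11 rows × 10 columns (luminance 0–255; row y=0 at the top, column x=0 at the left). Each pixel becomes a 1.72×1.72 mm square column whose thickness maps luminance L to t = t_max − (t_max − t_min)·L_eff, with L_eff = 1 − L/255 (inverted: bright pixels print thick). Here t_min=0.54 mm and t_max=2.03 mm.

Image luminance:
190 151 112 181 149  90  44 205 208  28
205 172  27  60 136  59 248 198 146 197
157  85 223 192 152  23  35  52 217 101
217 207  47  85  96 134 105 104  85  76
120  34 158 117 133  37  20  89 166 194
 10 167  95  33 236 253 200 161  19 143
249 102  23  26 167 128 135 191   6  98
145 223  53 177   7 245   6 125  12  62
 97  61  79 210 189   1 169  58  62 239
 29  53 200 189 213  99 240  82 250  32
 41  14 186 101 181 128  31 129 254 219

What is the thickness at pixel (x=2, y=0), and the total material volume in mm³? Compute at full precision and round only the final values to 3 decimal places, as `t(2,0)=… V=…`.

span = t_max - t_min = 2.03 - 0.54 = 1.490
L(2,0) = 112, L_eff = 1 - 112/255 = 0.560784 (inverted)
t(2,0) = 2.03 - 1.490·0.560784 = 1.194
Σt over all 11·10 pixels = 2083/15 ≈ 138.8666667
V = pitch²·Σt = 1.72²·2083/15 = 410.823

t(2,0)=1.194 V=410.823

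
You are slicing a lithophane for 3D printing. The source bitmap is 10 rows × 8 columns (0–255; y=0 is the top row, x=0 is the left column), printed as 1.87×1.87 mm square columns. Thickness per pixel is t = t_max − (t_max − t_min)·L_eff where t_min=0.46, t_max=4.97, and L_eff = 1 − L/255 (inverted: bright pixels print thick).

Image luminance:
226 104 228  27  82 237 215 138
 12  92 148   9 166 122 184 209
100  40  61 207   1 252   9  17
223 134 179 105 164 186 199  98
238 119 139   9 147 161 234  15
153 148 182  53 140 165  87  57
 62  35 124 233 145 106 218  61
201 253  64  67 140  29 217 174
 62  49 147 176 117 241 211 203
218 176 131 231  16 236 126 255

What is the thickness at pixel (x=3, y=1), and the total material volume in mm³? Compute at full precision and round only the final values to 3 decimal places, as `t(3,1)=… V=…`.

span = t_max - t_min = 4.97 - 0.46 = 4.510
L(3,1) = 9, L_eff = 1 - 9/255 = 0.964706 (inverted)
t(3,1) = 4.97 - 4.510·0.964706 = 0.619
Σt over all 10·8 pixels = 1174919/5100 ≈ 230.3762745
V = pitch²·Σt = 1.87²·1174919/5100 = 805.603

t(3,1)=0.619 V=805.603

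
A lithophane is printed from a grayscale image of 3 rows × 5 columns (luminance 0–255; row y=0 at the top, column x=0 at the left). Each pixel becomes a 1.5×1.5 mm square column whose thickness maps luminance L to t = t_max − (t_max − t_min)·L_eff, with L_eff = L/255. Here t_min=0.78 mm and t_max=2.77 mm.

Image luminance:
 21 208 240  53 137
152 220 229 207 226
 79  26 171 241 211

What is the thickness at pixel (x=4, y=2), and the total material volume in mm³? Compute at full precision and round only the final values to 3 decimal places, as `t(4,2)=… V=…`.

span = t_max - t_min = 2.77 - 0.78 = 1.990
L(4,2) = 211, L_eff = 211/255 = 0.827451
t(4,2) = 2.77 - 1.990·0.827451 = 1.123
Σt over all 3·5 pixels = 96291/4250 ≈ 22.6567059
V = pitch²·Σt = 1.5²·96291/4250 = 50.978

t(4,2)=1.123 V=50.978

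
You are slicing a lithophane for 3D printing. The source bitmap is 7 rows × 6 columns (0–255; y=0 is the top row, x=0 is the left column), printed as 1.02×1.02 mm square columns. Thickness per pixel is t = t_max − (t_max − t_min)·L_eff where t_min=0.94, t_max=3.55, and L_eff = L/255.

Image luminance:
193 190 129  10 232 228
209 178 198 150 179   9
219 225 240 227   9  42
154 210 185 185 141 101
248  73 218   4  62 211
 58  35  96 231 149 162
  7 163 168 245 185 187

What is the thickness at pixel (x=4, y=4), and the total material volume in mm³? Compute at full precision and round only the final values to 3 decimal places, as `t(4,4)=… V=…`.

span = t_max - t_min = 3.55 - 0.94 = 2.610
L(4,4) = 62, L_eff = 62/255 = 0.243137
t(4,4) = 3.55 - 2.610·0.243137 = 2.915
Σt over all 7·6 pixels = 143067/1700 ≈ 84.1570588
V = pitch²·Σt = 1.02²·143067/1700 = 87.557

t(4,4)=2.915 V=87.557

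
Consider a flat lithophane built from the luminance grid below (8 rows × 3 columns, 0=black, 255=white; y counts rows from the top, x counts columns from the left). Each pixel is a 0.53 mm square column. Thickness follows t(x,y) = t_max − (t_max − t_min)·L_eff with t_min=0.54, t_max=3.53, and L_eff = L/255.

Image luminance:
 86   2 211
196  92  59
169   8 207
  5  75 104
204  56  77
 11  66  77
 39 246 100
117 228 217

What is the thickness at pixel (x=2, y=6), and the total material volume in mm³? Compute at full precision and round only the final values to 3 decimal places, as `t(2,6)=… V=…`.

span = t_max - t_min = 3.53 - 0.54 = 2.990
L(2,6) = 100, L_eff = 100/255 = 0.392157
t(2,6) = 3.53 - 2.990·0.392157 = 2.357
Σt over all 8·3 pixels = 53.624
V = pitch²·Σt = 0.53²·53.624 = 15.063

t(2,6)=2.357 V=15.063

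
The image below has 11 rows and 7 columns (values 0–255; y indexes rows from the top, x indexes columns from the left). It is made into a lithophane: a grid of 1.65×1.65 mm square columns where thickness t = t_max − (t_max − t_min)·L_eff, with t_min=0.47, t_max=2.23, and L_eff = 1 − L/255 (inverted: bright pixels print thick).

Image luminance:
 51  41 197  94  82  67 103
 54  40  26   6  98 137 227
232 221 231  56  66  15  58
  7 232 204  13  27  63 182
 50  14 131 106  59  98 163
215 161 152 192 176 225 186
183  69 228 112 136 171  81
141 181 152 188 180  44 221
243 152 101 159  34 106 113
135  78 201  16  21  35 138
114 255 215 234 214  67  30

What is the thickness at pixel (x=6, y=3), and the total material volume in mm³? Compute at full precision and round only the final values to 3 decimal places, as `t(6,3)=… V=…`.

t(6,3)=1.726 V=277.151

span = t_max - t_min = 2.23 - 0.47 = 1.760
L(6,3) = 182, L_eff = 1 - 182/255 = 0.286275 (inverted)
t(6,3) = 2.23 - 1.760·0.286275 = 1.726
Σt over all 11·7 pixels = 2595901/25500 ≈ 101.8000392
V = pitch²·Σt = 1.65²·2595901/25500 = 277.151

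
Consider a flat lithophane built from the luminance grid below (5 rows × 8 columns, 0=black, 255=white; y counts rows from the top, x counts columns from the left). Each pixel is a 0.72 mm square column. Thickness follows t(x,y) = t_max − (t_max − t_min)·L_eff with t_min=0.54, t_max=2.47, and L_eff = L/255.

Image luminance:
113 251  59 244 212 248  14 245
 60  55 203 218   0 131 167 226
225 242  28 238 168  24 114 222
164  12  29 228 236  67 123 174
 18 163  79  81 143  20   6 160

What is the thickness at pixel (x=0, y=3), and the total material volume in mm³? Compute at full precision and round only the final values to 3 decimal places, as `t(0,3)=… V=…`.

span = t_max - t_min = 2.47 - 0.54 = 1.930
L(0,3) = 164, L_eff = 164/255 = 0.643137
t(0,3) = 2.47 - 1.930·0.643137 = 1.229
Σt over all 5·8 pixels = 147527/2550 ≈ 57.8537255
V = pitch²·Σt = 0.72²·147527/2550 = 29.991

t(0,3)=1.229 V=29.991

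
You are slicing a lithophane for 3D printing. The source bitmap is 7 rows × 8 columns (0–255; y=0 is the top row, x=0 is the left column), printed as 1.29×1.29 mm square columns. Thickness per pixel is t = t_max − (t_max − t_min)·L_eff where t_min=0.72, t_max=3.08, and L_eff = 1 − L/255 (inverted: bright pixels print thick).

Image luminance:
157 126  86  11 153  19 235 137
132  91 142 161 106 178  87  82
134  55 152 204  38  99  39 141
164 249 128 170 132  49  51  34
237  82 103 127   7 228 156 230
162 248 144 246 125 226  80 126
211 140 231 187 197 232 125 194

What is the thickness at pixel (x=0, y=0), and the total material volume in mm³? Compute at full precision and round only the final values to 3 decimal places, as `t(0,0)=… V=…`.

t(0,0)=2.173 V=187.009

span = t_max - t_min = 3.08 - 0.72 = 2.360
L(0,0) = 157, L_eff = 1 - 157/255 = 0.384314 (inverted)
t(0,0) = 3.08 - 2.360·0.384314 = 2.173
Σt over all 7·8 pixels = 42142/375 ≈ 112.3786667
V = pitch²·Σt = 1.29²·42142/375 = 187.009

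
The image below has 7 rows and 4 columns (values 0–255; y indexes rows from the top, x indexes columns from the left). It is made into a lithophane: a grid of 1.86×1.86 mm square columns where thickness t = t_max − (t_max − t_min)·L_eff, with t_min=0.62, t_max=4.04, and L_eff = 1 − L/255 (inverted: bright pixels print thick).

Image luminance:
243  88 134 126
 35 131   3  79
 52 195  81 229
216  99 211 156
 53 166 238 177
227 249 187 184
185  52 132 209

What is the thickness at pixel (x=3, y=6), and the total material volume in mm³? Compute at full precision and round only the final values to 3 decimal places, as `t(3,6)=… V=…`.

span = t_max - t_min = 4.04 - 0.62 = 3.420
L(3,6) = 209, L_eff = 1 - 209/255 = 0.180392 (inverted)
t(3,6) = 4.04 - 3.420·0.180392 = 3.423
Σt over all 7·4 pixels = 309589/4250 ≈ 72.8444706
V = pitch²·Σt = 1.86²·309589/4250 = 252.013

t(3,6)=3.423 V=252.013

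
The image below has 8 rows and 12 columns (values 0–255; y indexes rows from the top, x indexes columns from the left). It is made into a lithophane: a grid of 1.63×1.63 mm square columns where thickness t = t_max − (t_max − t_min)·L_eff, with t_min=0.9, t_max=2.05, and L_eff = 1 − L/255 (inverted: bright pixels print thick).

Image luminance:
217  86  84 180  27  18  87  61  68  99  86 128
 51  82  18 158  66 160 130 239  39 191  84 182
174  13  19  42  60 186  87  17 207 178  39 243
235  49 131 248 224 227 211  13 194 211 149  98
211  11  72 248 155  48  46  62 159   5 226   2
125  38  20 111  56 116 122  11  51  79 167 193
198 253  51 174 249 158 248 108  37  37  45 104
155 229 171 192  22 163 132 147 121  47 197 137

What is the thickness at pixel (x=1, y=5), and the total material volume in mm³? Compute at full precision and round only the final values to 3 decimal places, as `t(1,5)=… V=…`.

t(1,5)=1.071 V=367.410

span = t_max - t_min = 2.05 - 0.9 = 1.150
L(1,5) = 38, L_eff = 1 - 38/255 = 0.850980 (inverted)
t(1,5) = 2.05 - 1.150·0.850980 = 1.071
Σt over all 8·12 pixels = 47017/340 ≈ 138.2852941
V = pitch²·Σt = 1.63²·47017/340 = 367.410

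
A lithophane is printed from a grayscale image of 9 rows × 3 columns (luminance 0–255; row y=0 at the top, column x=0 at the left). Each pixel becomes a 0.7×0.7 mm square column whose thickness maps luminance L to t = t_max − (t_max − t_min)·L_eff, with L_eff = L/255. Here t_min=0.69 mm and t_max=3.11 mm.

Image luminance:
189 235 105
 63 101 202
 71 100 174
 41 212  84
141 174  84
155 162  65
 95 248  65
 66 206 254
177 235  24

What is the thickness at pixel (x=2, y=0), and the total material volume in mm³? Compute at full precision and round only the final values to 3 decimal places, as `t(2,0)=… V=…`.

t(2,0)=2.114 V=23.809

span = t_max - t_min = 3.11 - 0.69 = 2.420
L(2,0) = 105, L_eff = 105/255 = 0.411765
t(2,0) = 3.11 - 2.420·0.411765 = 2.114
Σt over all 9·3 pixels = 1239059/25500 ≈ 48.5905490
V = pitch²·Σt = 0.7²·1239059/25500 = 23.809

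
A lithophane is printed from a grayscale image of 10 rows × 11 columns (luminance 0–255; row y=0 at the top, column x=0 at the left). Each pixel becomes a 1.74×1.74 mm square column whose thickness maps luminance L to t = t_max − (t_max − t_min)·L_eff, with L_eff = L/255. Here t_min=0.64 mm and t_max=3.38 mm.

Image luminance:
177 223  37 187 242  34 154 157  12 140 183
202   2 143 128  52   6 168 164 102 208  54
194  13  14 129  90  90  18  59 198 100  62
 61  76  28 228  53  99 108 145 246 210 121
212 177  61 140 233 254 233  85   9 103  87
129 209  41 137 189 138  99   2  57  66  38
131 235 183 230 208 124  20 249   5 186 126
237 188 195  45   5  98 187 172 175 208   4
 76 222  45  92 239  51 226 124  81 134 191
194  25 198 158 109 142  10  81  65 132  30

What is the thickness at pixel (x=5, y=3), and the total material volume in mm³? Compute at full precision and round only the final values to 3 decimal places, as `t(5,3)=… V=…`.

t(5,3)=2.316 V=681.537

span = t_max - t_min = 3.38 - 0.64 = 2.740
L(5,3) = 99, L_eff = 99/255 = 0.388235
t(5,3) = 3.38 - 2.740·0.388235 = 2.316
Σt over all 10·11 pixels = 1435063/6375 ≈ 225.1079216
V = pitch²·Σt = 1.74²·1435063/6375 = 681.537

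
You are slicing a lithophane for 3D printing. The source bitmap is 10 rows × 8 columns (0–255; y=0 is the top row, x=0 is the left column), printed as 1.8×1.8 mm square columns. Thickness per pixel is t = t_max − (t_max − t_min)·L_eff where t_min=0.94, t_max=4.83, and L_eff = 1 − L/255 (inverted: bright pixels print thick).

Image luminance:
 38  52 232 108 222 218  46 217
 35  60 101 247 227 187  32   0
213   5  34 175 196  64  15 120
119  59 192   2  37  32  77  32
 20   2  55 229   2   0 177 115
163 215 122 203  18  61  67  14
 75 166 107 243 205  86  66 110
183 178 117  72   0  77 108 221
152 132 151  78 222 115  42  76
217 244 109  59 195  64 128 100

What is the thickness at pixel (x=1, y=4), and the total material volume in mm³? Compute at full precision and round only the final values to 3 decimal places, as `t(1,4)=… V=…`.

t(1,4)=0.971 V=686.257

span = t_max - t_min = 4.83 - 0.94 = 3.890
L(1,4) = 2, L_eff = 1 - 2/255 = 0.992157 (inverted)
t(1,4) = 4.83 - 3.890·0.992157 = 0.971
Σt over all 10·8 pixels = 360073/1700 ≈ 211.8076471
V = pitch²·Σt = 1.8²·360073/1700 = 686.257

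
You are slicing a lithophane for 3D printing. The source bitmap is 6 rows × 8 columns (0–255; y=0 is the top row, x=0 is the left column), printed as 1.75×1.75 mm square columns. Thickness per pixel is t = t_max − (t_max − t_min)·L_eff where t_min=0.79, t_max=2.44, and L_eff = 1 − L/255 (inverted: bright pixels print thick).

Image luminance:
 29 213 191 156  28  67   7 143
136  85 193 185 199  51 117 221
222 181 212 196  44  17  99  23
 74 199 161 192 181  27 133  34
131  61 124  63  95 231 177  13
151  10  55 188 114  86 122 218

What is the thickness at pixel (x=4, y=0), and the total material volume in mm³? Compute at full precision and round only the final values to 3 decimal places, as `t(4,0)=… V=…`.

span = t_max - t_min = 2.44 - 0.79 = 1.650
L(4,0) = 28, L_eff = 1 - 28/255 = 0.890196 (inverted)
t(4,0) = 2.44 - 1.650·0.890196 = 0.971
Σt over all 6·8 pixels = 128869/1700 ≈ 75.8052941
V = pitch²·Σt = 1.75²·128869/1700 = 232.154

t(4,0)=0.971 V=232.154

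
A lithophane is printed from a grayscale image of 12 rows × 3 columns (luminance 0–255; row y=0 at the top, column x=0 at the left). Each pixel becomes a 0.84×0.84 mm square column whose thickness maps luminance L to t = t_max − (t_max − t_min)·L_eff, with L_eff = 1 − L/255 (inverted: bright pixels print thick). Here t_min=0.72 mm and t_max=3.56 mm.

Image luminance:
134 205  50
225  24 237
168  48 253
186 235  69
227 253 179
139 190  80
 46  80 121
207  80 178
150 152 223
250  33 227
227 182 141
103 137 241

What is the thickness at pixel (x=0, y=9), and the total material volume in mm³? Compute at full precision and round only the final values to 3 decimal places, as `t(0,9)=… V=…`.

span = t_max - t_min = 3.56 - 0.72 = 2.840
L(0,9) = 250, L_eff = 1 - 250/255 = 0.019608 (inverted)
t(0,9) = 3.56 - 2.840·0.019608 = 3.504
Σt over all 12·3 pixels = 113704/1275 ≈ 89.1796078
V = pitch²·Σt = 0.84²·113704/1275 = 62.925

t(0,9)=3.504 V=62.925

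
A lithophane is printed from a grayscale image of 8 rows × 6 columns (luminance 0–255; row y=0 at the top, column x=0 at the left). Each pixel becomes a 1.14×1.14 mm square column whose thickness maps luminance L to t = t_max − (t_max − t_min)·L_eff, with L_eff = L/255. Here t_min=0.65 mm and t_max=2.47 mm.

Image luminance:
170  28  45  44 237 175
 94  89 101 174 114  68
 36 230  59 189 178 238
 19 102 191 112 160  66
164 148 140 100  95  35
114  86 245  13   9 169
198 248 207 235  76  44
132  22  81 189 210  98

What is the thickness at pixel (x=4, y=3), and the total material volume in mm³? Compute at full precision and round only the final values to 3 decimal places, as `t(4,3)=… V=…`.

span = t_max - t_min = 2.47 - 0.65 = 1.820
L(4,3) = 160, L_eff = 160/255 = 0.627451
t(4,3) = 2.47 - 1.820·0.627451 = 1.328
Σt over all 8·6 pixels = 967733/12750 ≈ 75.9006275
V = pitch²·Σt = 1.14²·967733/12750 = 98.640

t(4,3)=1.328 V=98.640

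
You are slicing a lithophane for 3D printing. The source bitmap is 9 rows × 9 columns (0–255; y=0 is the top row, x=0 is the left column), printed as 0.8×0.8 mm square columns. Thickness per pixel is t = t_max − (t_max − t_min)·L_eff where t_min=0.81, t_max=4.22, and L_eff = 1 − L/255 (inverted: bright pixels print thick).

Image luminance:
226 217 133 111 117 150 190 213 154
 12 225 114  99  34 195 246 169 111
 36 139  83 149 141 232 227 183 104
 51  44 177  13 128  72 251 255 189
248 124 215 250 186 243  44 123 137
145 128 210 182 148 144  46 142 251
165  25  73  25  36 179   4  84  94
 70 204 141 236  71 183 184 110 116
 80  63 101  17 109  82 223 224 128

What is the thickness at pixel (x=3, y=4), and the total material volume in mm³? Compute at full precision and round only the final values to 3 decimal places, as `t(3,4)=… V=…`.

t(3,4)=4.153 V=137.699

span = t_max - t_min = 4.22 - 0.81 = 3.410
L(3,4) = 250, L_eff = 1 - 250/255 = 0.019608 (inverted)
t(3,4) = 4.22 - 3.410·0.019608 = 4.153
Σt over all 9·9 pixels = 2743229/12750 ≈ 215.1552157
V = pitch²·Σt = 0.8²·2743229/12750 = 137.699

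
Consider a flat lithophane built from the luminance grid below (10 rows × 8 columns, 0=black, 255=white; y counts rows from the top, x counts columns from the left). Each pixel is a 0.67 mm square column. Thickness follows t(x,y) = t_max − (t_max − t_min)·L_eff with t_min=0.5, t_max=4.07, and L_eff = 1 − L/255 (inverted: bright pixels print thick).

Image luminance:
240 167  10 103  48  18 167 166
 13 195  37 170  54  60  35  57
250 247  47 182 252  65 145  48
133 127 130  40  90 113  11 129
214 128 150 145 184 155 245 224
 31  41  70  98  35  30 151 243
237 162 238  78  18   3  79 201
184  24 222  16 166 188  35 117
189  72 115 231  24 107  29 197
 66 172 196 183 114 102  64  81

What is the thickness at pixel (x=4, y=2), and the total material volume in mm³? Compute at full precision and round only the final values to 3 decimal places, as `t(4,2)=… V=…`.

t(4,2)=4.028 V=78.307

span = t_max - t_min = 4.07 - 0.5 = 3.570
L(4,2) = 252, L_eff = 1 - 252/255 = 0.011765 (inverted)
t(4,2) = 4.07 - 3.570·0.011765 = 4.028
Σt over all 10·8 pixels = 174.442
V = pitch²·Σt = 0.67²·174.442 = 78.307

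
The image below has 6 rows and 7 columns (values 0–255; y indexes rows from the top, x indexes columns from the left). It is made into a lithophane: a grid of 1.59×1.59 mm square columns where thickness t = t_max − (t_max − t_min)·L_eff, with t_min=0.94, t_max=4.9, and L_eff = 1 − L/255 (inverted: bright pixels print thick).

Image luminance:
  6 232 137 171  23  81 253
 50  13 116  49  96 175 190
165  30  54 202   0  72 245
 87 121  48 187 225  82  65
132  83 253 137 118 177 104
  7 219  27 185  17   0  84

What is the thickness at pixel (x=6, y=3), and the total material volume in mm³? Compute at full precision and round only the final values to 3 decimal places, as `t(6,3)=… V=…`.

span = t_max - t_min = 4.9 - 0.94 = 3.960
L(6,3) = 65, L_eff = 1 - 65/255 = 0.745098 (inverted)
t(6,3) = 4.9 - 3.960·0.745098 = 1.949
Σt over all 6·7 pixels = 239589/2125 ≈ 112.7477647
V = pitch²·Σt = 1.59²·239589/2125 = 285.038

t(6,3)=1.949 V=285.038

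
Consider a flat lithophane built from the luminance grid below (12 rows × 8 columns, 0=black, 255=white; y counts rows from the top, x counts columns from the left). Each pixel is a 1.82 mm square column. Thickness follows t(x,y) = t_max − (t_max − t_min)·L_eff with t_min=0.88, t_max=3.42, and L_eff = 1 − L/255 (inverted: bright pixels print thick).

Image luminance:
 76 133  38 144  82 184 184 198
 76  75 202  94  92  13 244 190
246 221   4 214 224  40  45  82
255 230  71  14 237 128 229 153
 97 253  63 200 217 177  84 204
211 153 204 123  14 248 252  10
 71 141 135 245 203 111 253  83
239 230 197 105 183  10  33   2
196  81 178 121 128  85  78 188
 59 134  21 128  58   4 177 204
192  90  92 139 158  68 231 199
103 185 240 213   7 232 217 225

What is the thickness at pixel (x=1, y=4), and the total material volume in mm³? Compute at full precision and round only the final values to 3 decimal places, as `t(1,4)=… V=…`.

span = t_max - t_min = 3.42 - 0.88 = 2.540
L(1,4) = 253, L_eff = 1 - 253/255 = 0.007843 (inverted)
t(1,4) = 3.42 - 2.540·0.007843 = 3.400
Σt over all 12·8 pixels = 16496/75 ≈ 219.9466667
V = pitch²·Σt = 1.82²·16496/75 = 728.551

t(1,4)=3.400 V=728.551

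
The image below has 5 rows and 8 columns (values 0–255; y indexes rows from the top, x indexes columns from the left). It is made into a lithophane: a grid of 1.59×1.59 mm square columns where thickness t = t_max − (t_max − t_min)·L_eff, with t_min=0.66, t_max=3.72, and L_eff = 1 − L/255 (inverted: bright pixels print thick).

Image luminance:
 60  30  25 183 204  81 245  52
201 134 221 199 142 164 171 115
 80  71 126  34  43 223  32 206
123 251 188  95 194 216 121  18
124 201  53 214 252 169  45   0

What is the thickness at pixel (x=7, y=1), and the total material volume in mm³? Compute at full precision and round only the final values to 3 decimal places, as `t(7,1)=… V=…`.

t(7,1)=2.040 V=227.711

span = t_max - t_min = 3.72 - 0.66 = 3.060
L(7,1) = 115, L_eff = 1 - 115/255 = 0.549020 (inverted)
t(7,1) = 3.72 - 3.060·0.549020 = 2.040
Σt over all 5·8 pixels = 90.072
V = pitch²·Σt = 1.59²·90.072 = 227.711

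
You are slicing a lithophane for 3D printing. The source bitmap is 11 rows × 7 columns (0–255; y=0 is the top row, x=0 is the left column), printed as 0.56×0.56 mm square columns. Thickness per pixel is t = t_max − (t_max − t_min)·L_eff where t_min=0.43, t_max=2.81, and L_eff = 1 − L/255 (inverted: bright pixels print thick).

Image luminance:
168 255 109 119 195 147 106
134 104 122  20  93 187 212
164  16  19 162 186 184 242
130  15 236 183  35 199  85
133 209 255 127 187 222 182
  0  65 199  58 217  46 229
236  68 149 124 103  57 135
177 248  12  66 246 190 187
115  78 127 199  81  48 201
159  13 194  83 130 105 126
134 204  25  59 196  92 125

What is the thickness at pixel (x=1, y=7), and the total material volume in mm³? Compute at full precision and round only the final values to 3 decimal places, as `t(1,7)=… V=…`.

span = t_max - t_min = 2.81 - 0.43 = 2.380
L(1,7) = 248, L_eff = 1 - 248/255 = 0.027451 (inverted)
t(1,7) = 2.81 - 2.380·0.027451 = 2.745
Σt over all 11·7 pixels = 195937/1500 ≈ 130.6246667
V = pitch²·Σt = 0.56²·195937/1500 = 40.964

t(1,7)=2.745 V=40.964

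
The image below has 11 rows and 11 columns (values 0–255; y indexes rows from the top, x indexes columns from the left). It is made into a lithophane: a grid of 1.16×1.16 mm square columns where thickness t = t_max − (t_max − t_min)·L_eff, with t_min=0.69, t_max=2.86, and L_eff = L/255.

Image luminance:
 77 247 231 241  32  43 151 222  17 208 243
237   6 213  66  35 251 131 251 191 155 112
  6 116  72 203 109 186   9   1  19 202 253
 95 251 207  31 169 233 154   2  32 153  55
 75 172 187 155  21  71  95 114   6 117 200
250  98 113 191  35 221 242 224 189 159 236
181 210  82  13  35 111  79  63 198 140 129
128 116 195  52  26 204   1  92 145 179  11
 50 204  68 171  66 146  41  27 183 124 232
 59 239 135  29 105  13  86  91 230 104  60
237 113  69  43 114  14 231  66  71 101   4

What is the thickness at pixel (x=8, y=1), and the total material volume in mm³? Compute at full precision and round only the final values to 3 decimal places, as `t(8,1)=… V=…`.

span = t_max - t_min = 2.86 - 0.69 = 2.170
L(8,1) = 191, L_eff = 191/255 = 0.749020
t(8,1) = 2.86 - 2.170·0.749020 = 1.235
Σt over all 11·11 pixels = 1113689/5100 ≈ 218.3703922
V = pitch²·Σt = 1.16²·1113689/5100 = 293.839

t(8,1)=1.235 V=293.839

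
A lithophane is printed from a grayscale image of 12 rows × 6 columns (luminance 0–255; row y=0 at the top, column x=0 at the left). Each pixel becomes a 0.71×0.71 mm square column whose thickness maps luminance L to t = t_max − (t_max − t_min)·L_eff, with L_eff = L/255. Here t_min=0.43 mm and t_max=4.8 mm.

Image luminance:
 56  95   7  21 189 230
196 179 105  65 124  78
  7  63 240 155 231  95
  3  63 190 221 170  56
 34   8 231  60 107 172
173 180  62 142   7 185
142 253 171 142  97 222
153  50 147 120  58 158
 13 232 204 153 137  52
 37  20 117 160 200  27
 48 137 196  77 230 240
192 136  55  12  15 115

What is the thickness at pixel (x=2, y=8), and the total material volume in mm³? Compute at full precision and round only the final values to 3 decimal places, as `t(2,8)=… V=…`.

span = t_max - t_min = 4.8 - 0.43 = 4.370
L(2,8) = 204, L_eff = 204/255 = 0.800000
t(2,8) = 4.8 - 4.370·0.800000 = 1.304
Σt over all 12·6 pixels = 833839/4250 ≈ 196.1974118
V = pitch²·Σt = 0.71²·833839/4250 = 98.903

t(2,8)=1.304 V=98.903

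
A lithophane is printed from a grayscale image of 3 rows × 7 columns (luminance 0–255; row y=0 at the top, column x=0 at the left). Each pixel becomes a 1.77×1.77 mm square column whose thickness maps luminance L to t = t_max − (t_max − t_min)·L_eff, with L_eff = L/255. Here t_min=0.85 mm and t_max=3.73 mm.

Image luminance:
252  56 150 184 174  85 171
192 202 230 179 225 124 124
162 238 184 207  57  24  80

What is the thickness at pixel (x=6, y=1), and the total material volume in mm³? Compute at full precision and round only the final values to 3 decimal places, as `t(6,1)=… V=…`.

span = t_max - t_min = 3.73 - 0.85 = 2.880
L(6,1) = 124, L_eff = 124/255 = 0.486275
t(6,1) = 3.73 - 2.880·0.486275 = 2.330
Σt over all 3·7 pixels = 69801/1700 ≈ 41.0594118
V = pitch²·Σt = 1.77²·69801/1700 = 128.635

t(6,1)=2.330 V=128.635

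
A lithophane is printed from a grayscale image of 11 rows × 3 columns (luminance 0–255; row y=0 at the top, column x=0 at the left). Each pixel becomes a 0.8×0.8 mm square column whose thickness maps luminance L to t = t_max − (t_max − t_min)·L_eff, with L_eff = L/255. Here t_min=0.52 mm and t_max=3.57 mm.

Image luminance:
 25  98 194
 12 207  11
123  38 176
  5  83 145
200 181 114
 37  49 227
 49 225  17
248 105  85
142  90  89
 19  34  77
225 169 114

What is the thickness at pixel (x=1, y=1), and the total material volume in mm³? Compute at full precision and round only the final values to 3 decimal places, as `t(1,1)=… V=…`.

t(1,1)=1.094 V=47.741

span = t_max - t_min = 3.57 - 0.52 = 3.050
L(1,1) = 207, L_eff = 207/255 = 0.811765
t(1,1) = 3.57 - 3.050·0.811765 = 1.094
Σt over all 11·3 pixels = 190219/2550 ≈ 74.5956863
V = pitch²·Σt = 0.8²·190219/2550 = 47.741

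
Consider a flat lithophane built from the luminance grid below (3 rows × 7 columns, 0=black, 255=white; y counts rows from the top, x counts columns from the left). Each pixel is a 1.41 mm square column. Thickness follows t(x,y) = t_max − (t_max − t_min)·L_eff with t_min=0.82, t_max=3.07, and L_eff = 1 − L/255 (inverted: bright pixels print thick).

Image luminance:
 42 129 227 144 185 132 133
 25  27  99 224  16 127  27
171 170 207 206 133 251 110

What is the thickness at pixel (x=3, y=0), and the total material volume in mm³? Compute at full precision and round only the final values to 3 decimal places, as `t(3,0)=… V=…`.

t(3,0)=2.091 V=83.090

span = t_max - t_min = 3.07 - 0.82 = 2.250
L(3,0) = 144, L_eff = 1 - 144/255 = 0.435294 (inverted)
t(3,0) = 3.07 - 2.250·0.435294 = 2.091
Σt over all 3·7 pixels = 71049/1700 ≈ 41.7935294
V = pitch²·Σt = 1.41²·71049/1700 = 83.090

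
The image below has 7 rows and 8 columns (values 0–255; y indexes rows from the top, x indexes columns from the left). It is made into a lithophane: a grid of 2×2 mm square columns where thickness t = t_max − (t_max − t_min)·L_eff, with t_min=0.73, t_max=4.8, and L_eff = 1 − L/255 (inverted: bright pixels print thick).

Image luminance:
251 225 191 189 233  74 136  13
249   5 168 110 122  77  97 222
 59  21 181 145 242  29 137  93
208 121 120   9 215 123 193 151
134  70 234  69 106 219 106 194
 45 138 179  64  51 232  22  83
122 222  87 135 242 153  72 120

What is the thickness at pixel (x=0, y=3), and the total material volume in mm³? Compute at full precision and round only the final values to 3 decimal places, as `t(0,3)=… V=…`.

span = t_max - t_min = 4.8 - 0.73 = 4.070
L(0,3) = 208, L_eff = 1 - 208/255 = 0.184314 (inverted)
t(0,3) = 4.8 - 4.070·0.184314 = 4.050
Σt over all 7·8 pixels = 1024549/6375 ≈ 160.7135686
V = pitch²·Σt = 2²·1024549/6375 = 642.854

t(0,3)=4.050 V=642.854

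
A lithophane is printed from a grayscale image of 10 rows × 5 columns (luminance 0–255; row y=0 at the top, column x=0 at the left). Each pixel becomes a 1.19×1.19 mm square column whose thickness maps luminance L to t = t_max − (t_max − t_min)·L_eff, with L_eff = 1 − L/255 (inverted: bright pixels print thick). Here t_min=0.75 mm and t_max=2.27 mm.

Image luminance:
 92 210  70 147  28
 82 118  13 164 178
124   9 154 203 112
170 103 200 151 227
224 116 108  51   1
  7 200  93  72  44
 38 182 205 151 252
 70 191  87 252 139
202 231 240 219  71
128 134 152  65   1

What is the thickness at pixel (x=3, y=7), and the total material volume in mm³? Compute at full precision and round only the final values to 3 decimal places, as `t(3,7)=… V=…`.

span = t_max - t_min = 2.27 - 0.75 = 1.520
L(3,7) = 252, L_eff = 1 - 252/255 = 0.011765 (inverted)
t(3,7) = 2.27 - 1.520·0.011765 = 2.252
Σt over all 10·5 pixels = 970681/12750 ≈ 76.1318431
V = pitch²·Σt = 1.19²·970681/12750 = 107.810

t(3,7)=2.252 V=107.810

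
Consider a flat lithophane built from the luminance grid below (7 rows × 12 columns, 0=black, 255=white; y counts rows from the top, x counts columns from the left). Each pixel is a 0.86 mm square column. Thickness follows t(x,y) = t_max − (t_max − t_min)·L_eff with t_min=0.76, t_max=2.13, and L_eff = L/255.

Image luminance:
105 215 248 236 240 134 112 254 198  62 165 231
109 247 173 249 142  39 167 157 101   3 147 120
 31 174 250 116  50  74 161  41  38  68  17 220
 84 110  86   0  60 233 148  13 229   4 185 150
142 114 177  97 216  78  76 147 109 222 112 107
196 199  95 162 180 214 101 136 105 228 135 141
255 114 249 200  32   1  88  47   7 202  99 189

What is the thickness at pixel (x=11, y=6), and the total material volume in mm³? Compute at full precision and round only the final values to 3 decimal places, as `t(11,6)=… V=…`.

span = t_max - t_min = 2.13 - 0.76 = 1.370
L(11,6) = 189, L_eff = 189/255 = 0.741176
t(11,6) = 2.13 - 1.370·0.741176 = 1.115
Σt over all 7·12 pixels = 751261/6375 ≈ 117.8448627
V = pitch²·Σt = 0.86²·751261/6375 = 87.158

t(11,6)=1.115 V=87.158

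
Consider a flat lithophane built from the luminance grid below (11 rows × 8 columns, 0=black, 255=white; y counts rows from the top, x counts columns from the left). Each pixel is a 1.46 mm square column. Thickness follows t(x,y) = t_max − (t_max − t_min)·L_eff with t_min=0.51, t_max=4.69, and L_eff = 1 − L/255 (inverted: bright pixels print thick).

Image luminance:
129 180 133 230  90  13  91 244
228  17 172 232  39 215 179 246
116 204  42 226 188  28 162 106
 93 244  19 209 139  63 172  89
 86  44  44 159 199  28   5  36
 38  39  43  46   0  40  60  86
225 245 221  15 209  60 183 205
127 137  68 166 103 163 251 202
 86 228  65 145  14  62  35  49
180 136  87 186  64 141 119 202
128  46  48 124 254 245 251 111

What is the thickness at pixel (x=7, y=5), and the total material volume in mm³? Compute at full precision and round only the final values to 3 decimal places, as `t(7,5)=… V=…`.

span = t_max - t_min = 4.69 - 0.51 = 4.180
L(7,5) = 86, L_eff = 1 - 86/255 = 0.662745 (inverted)
t(7,5) = 4.69 - 4.180·0.662745 = 1.920
Σt over all 11·8 pixels = 2887313/12750 ≈ 226.4559216
V = pitch²·Σt = 1.46²·2887313/12750 = 482.713

t(7,5)=1.920 V=482.713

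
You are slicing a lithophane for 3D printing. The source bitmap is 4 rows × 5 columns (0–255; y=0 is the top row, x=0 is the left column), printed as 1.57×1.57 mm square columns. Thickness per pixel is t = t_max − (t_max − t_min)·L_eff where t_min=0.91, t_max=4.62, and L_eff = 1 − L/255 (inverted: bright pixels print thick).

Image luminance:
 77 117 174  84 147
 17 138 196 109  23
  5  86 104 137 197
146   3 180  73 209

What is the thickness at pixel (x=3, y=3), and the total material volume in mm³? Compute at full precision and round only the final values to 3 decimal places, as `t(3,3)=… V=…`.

span = t_max - t_min = 4.62 - 0.91 = 3.710
L(3,3) = 73, L_eff = 1 - 73/255 = 0.713725 (inverted)
t(3,3) = 4.62 - 3.710·0.713725 = 1.972
Σt over all 4·5 pixels = 644231/12750 ≈ 50.5279216
V = pitch²·Σt = 1.57²·644231/12750 = 124.546

t(3,3)=1.972 V=124.546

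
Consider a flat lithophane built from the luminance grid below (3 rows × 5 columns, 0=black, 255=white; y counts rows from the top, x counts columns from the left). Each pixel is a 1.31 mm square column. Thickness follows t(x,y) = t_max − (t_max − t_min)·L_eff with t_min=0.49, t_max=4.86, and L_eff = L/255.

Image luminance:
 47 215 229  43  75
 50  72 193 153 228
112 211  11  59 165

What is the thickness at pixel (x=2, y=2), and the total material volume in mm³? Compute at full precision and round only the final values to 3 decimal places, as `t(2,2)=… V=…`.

t(2,2)=4.671 V=70.314

span = t_max - t_min = 4.86 - 0.49 = 4.370
L(2,2) = 11, L_eff = 11/255 = 0.043137
t(2,2) = 4.86 - 4.370·0.043137 = 4.671
Σt over all 3·5 pixels = 348273/8500 ≈ 40.9732941
V = pitch²·Σt = 1.31²·348273/8500 = 70.314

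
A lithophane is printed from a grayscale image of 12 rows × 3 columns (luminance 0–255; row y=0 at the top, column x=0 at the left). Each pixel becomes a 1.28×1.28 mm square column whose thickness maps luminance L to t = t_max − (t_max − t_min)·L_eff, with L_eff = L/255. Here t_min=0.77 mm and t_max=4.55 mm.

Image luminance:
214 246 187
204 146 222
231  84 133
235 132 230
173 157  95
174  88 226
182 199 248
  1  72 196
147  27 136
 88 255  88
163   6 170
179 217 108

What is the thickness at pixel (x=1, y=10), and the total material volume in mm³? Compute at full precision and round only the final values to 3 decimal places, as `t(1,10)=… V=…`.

span = t_max - t_min = 4.55 - 0.77 = 3.780
L(1,10) = 6, L_eff = 6/255 = 0.023529
t(1,10) = 4.55 - 3.780·0.023529 = 4.461
Σt over all 12·3 pixels = 339633/4250 ≈ 79.9136471
V = pitch²·Σt = 1.28²·339633/4250 = 130.931

t(1,10)=4.461 V=130.931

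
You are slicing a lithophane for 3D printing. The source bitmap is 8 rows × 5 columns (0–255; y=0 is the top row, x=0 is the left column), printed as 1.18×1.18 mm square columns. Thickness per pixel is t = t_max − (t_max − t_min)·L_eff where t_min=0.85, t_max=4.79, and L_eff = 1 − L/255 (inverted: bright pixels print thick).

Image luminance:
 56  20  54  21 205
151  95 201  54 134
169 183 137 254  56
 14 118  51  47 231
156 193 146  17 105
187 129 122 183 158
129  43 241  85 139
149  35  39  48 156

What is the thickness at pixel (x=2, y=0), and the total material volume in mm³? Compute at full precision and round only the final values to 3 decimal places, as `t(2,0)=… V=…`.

span = t_max - t_min = 4.79 - 0.85 = 3.940
L(2,0) = 54, L_eff = 1 - 54/255 = 0.788235 (inverted)
t(2,0) = 4.79 - 3.940·0.788235 = 1.684
Σt over all 8·5 pixels = 1361567/12750 ≈ 106.7895686
V = pitch²·Σt = 1.18²·1361567/12750 = 148.694

t(2,0)=1.684 V=148.694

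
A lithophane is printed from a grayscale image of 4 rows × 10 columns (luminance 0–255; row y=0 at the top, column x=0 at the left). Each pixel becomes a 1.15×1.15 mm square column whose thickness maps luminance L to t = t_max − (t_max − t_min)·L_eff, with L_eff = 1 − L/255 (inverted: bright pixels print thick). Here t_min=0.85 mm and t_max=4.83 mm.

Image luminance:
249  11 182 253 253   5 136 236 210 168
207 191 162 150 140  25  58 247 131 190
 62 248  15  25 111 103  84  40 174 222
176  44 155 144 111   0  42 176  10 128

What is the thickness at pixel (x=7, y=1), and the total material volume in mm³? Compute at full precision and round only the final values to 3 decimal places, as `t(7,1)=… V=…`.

t(7,1)=4.705 V=153.828

span = t_max - t_min = 4.83 - 0.85 = 3.980
L(7,1) = 247, L_eff = 1 - 247/255 = 0.031373 (inverted)
t(7,1) = 4.83 - 3.980·0.031373 = 4.705
Σt over all 4·10 pixels = 247171/2125 ≈ 116.3157647
V = pitch²·Σt = 1.15²·247171/2125 = 153.828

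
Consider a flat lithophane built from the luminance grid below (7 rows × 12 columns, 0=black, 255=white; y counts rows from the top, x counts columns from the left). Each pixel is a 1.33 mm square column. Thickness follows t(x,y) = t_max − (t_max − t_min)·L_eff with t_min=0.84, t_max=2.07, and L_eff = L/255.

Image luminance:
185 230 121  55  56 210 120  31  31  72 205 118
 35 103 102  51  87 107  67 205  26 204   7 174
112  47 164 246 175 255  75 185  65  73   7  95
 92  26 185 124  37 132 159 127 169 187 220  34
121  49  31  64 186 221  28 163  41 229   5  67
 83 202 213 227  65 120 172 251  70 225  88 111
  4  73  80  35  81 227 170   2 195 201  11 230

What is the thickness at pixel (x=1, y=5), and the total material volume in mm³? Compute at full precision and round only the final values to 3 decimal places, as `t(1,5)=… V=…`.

span = t_max - t_min = 2.07 - 0.84 = 1.230
L(1,5) = 202, L_eff = 202/255 = 0.792157
t(1,5) = 2.07 - 1.230·0.792157 = 1.096
Σt over all 7·12 pixels = 535343/4250 ≈ 125.9630588
V = pitch²·Σt = 1.33²·535343/4250 = 222.816

t(1,5)=1.096 V=222.816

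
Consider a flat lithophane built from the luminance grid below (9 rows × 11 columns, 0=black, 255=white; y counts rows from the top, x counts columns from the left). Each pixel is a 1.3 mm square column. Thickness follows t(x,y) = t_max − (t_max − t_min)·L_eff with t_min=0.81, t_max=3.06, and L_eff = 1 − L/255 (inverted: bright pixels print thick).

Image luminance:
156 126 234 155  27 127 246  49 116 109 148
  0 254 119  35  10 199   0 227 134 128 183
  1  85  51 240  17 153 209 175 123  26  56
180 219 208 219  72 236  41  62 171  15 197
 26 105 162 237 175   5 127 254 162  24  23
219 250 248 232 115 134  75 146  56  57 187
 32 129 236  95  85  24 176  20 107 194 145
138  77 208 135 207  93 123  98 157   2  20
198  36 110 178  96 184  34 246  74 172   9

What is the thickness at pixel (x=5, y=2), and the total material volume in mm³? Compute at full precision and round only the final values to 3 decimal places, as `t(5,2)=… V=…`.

span = t_max - t_min = 3.06 - 0.81 = 2.250
L(5,2) = 153, L_eff = 1 - 153/255 = 0.400000 (inverted)
t(5,2) = 3.06 - 2.250·0.400000 = 2.160
Σt over all 9·11 pixels = 80562/425 ≈ 189.5576471
V = pitch²·Σt = 1.3²·80562/425 = 320.352

t(5,2)=2.160 V=320.352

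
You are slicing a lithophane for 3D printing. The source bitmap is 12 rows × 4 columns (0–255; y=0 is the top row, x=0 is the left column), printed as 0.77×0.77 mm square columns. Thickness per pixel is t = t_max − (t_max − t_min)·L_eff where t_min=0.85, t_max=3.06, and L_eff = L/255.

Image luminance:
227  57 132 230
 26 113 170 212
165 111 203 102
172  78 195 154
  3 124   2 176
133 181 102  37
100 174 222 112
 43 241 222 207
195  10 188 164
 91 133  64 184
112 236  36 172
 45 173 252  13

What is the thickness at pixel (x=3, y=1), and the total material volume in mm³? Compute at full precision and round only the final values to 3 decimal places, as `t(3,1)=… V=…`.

t(3,1)=1.223 V=53.716

span = t_max - t_min = 3.06 - 0.85 = 2.210
L(3,1) = 212, L_eff = 212/255 = 0.831373
t(3,1) = 3.06 - 2.210·0.831373 = 1.223
Σt over all 12·4 pixels = 67949/750 ≈ 90.5986667
V = pitch²·Σt = 0.77²·67949/750 = 53.716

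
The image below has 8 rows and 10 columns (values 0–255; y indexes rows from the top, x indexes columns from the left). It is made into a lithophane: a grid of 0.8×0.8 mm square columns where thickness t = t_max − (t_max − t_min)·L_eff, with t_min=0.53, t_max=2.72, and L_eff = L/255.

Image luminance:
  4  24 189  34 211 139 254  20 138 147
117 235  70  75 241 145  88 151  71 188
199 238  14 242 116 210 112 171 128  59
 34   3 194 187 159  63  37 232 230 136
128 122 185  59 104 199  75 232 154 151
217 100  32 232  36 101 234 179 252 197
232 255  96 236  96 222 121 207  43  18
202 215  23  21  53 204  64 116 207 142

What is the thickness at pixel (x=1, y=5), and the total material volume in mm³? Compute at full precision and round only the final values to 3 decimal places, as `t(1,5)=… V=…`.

t(1,5)=1.861 V=78.435

span = t_max - t_min = 2.72 - 0.53 = 2.190
L(1,5) = 100, L_eff = 100/255 = 0.392157
t(1,5) = 2.72 - 2.190·0.392157 = 1.861
Σt over all 8·10 pixels = 122.554
V = pitch²·Σt = 0.8²·122.554 = 78.435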